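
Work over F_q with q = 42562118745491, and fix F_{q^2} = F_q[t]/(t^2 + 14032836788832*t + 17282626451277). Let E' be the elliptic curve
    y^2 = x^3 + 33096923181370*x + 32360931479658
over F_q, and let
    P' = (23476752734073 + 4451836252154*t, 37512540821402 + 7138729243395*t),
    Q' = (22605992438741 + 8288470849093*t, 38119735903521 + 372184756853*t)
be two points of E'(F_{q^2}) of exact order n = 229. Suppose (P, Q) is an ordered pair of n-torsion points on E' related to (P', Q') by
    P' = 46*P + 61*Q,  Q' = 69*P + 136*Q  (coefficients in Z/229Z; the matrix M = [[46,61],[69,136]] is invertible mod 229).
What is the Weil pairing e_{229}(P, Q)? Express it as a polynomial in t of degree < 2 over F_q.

Alternating bilinearity on E[229] (values in mu_{229} in F_{42562118745491^2}) gives e(P',Q') = e(P,Q)^det(M).
Inverting 215 mod 229: 49. Thus e_{229}(P,Q) = e(P',Q')^{49}.
n = 229 = (11100101)_2 (8 bits, wt 5); accumulate f_{229,P'}(Q'+S)/f_{229,P'}(S) along the 7-step ladder.
e_{229}(P',Q') = 38984227751253 + 7556216189394*t.
Raise to 49: e(P,Q) = 19600825880614 + 11860195496388*t in mu_{229}.

19600825880614 + 11860195496388*t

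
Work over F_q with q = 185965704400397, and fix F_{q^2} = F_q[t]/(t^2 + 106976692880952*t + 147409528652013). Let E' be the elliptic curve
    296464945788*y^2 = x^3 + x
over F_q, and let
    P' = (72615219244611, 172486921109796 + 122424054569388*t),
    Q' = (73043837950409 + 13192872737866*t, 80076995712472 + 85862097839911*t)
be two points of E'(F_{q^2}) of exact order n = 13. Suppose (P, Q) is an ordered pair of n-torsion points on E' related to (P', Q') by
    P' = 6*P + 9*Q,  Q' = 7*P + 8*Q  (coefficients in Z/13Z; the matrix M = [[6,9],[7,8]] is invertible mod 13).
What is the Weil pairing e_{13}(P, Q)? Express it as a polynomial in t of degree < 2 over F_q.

60504548129552 + 61317139572097*t

e_{13} is bilinear + alternating on E[13], so e_{13}(6*P + 9*Q, 7*P + 8*Q) = e_{13}(P,Q)^(6*8-9*7).
Inverting 11 mod 13: 6. Thus e_{13}(P,Q) = e(P',Q')^{6}.
Montgomery->Weierstrass: x_W = 80787753117373*x, y_W=80787753117373*y on F_{185965704400397}; lands on y^2=x^3+102874362070022*x.
n = 13 = (1101)_2 (4 bits, wt 3); accumulate f_{13,P'}(Q'+S)/f_{13,P'}(S) along the 3-step ladder.
e_{13}(P',Q') = 116235398681656 + 61143645745354*t.
(116235398681656 + 61143645745354*t)^{6} mod (185965704400397,f) = 60504548129552 + 61317139572097*t.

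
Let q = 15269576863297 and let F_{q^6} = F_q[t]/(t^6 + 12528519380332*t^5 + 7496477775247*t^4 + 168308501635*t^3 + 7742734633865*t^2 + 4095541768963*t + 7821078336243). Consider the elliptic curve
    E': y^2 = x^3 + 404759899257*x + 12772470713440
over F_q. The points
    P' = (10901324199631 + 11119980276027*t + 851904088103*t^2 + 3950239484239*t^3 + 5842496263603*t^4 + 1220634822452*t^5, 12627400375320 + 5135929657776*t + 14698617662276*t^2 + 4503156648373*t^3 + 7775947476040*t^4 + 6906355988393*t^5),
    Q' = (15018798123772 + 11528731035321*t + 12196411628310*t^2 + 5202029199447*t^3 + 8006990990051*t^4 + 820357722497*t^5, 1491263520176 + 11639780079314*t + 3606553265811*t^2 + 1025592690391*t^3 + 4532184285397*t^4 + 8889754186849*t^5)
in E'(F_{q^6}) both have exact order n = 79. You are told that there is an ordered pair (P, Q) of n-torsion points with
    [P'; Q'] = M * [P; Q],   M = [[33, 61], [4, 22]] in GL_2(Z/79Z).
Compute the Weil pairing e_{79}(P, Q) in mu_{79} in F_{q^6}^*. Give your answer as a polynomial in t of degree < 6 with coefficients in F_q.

12053612557635 + 9346525963823*t + 430051599561*t^2 + 13953945036376*t^3 + 2150414482172*t^4 + 3131236680556*t^5

The 79-Weil pairing on E[79] over F_{15269576863297} is alternating-bilinear: e_{79}(P',Q') = e_{79}(P,Q)^det(M).
Inverting 8 mod 79: 10. Thus e_{79}(P,Q) = e(P',Q')^{10}.
n = 79 = (1001111)_2 (7 bits, wt 5); accumulate f_{79,P'}(Q'+S)/f_{79,P'}(S) along the 6-step ladder.
Miller gives e_{79}(P',Q') = 10515246883135 + 9862893975014*t + 8781039211764*t^2 + 2884985972236*t^3 + 12108469570976*t^4 + 3998747638543*t^5 in F_{15269576863297^6}.
Raise to 10: e(P,Q) = 12053612557635 + 9346525963823*t + 430051599561*t^2 + 13953945036376*t^3 + 2150414482172*t^4 + 3131236680556*t^5 in mu_{79}.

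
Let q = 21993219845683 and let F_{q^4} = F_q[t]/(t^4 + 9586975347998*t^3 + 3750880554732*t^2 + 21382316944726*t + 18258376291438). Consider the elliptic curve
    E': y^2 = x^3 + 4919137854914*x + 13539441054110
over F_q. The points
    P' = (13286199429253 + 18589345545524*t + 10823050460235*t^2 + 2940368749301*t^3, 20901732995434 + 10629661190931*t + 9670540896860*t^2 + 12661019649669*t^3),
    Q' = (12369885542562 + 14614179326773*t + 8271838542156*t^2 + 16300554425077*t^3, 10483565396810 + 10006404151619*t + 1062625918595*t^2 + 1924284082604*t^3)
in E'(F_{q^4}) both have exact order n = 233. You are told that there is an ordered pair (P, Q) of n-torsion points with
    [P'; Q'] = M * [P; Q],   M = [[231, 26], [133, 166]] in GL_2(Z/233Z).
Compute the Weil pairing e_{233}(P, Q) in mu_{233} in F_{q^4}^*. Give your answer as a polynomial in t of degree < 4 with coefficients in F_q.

12913156764489 + 19151033491991*t + 705252459102*t^2 + 21963089832042*t^3

The 233-Weil pairing on E[233] over F_{21993219845683} is alternating-bilinear: e_{233}(P',Q') = e_{233}(P,Q)^det(M).
Hence e(P,Q) = e(P',Q')^{124} where 124 = 171^{-1} mod 233.
Miller loop for e_{233} over F_{21993219845683^4}: bits of 233 = 11101001; 7 double steps + 4 add steps, l/v at each.
Result: e(P',Q') = 20830415227482 + 10596847084515*t + 5673045677554*t^2 + 12439999550664*t^3.
Hence e(P,Q) = 12913156764489 + 19151033491991*t + 705252459102*t^2 + 21963089832042*t^3 in F_{21993219845683^4}^*.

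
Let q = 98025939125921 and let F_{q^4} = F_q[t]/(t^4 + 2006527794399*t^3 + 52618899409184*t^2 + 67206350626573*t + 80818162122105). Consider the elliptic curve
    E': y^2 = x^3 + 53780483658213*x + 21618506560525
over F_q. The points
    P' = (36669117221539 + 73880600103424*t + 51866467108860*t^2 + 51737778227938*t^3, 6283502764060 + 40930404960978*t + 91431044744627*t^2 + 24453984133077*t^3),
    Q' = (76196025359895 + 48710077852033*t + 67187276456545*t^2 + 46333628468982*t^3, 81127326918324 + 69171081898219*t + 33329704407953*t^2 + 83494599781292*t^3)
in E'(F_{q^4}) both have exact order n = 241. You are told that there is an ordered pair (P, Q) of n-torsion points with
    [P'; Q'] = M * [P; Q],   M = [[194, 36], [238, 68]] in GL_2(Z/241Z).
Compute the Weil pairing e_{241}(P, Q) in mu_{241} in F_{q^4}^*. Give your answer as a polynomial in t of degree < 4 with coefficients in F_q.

55155035363393 + 67051738830645*t + 60944165065444*t^2 + 3830474430307*t^3

Under M = [[194,36],[238,68]] in GL_2(Z/241), e_{241}(P',Q') = e_{241}(P,Q)^(194*68-36*238 mod 241).
det(M) mod 241 = 45; its inverse in (Z/241)^* is 75 (check: 45*75 mod 241 = 1).
Build f_{241,P'} and f_{241,Q'} via the 8-bit ladder of 241=11110001_2; evaluate at shifted divisors; quotient in F_{98025939125921^4}.
f_P(D_Q)/f_Q(D_P) = 32641336948123 + 20950646708355*t + 45138637798573*t^2 + 2318523154634*t^3.
(32641336948123 + 20950646708355*t + 45138637798573*t^2 + 2318523154634*t^3)^{75} mod (98025939125921,f) = 55155035363393 + 67051738830645*t + 60944165065444*t^2 + 3830474430307*t^3.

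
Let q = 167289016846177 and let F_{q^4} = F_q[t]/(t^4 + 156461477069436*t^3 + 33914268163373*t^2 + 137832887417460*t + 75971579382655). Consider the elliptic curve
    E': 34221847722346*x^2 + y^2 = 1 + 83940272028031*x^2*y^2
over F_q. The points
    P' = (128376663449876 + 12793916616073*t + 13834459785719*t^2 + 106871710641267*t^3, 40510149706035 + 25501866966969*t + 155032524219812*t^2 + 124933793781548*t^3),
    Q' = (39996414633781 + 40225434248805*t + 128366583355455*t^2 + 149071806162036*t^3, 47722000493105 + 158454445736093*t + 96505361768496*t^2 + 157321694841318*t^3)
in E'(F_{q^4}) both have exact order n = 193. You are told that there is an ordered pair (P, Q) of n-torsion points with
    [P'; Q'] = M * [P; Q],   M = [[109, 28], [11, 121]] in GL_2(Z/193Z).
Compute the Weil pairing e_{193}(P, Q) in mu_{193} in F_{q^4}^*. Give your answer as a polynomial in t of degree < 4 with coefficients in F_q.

58759957706615 + 35809733377719*t + 68199492329545*t^2 + 136275710089538*t^3

The 193-Weil pairing on E[193] over F_{167289016846177} is alternating-bilinear: e_{193}(P',Q') = e_{193}(P,Q)^det(M).
det M = 109*121 - 28*11 = 12881 = 143 (mod 193); 143^{-1} = 27 (mod 193).
Edwards a_E,d_E -> Montgomery A=83726263977949,B=23362300574537 -> Weierstrass 128147301797689,92695119288100 via alpha=47575189432759,beta=29392648135123.
Miller loop for e_{193} over F_{167289016846177^4}: bits of 193 = 11000001; 7 double steps + 2 add steps, l/v at each.
e_{193}(P',Q') = 113864892455759 + 66271635932470*t + 5694503349929*t^2 + 27931657169668*t^3.
Finally e_{193}(P,Q) = 58759957706615 + 35809733377719*t + 68199492329545*t^2 + 136275710089538*t^3.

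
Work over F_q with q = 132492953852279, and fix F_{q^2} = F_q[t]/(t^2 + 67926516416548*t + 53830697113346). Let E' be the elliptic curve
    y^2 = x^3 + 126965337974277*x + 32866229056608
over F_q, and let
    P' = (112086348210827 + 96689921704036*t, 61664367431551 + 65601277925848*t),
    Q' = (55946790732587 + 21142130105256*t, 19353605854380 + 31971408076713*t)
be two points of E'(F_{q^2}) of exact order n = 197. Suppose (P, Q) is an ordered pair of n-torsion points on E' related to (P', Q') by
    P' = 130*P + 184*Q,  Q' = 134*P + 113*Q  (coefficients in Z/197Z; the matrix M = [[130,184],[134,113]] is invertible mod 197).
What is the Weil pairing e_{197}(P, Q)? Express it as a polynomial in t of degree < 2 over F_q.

59882739110893 + 101694542277582*t

e_{197}(aP+bQ,cP+dQ) = e_{197}(P,Q)^(ad-bc); with (a,b,c,d)=(130,184,134,113) this gives the det-197 law.
det M = 130*113 - 184*134 = -9966 = 81 (mod 197); 81^{-1} = 90 (mod 197).
Run Miller on y^2=x^3+126965337974277*x+32866229056608 over F_{132492953852279}: ladder 11000101 (8 bits); e = f_P(D_Q)/f_Q(D_P).
The quotient is 105385890567278 + 110038310710953*t.
Finally e_{197}(P,Q) = 59882739110893 + 101694542277582*t.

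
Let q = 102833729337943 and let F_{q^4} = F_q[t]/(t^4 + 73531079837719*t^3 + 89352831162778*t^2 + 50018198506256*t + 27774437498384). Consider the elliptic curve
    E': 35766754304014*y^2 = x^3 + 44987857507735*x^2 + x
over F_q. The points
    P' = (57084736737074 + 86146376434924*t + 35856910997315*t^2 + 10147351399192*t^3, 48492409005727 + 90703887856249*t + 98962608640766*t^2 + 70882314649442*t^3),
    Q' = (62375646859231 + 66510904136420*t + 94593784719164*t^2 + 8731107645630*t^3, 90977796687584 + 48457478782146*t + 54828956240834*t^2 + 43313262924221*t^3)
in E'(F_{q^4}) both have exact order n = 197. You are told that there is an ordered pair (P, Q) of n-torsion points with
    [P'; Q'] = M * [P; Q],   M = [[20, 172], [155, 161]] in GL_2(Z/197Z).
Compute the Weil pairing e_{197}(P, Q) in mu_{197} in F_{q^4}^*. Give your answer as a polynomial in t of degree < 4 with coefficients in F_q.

25435856069430 + 89985388904391*t + 1415448158189*t^2 + 10972394615373*t^3

Alternating bilinearity on E[197] (values in mu_{197} in F_{102833729337943^4}) gives e(P',Q') = e(P,Q)^det(M).
det M = 20*161 - 172*155 = -23440 = 3 (mod 197); 3^{-1} = 66 (mod 197).
Montgomery->Weierstrass: x_W = 46336069761193*x+62611123393824, y_W=46336069761193*y on F_{102833729337943}; lands on y^2=x^3+52524763285861*x+90724013705585.
Miller loop for e_{197} over F_{102833729337943^4}: bits of 197 = 11000101; 7 double steps + 3 add steps, l/v at each.
The quotient is 83453858405236 + 12235881489369*t + 5963467047911*t^2 + 25562848230650*t^3.
Raise to 66: e(P,Q) = 25435856069430 + 89985388904391*t + 1415448158189*t^2 + 10972394615373*t^3 in mu_{197}.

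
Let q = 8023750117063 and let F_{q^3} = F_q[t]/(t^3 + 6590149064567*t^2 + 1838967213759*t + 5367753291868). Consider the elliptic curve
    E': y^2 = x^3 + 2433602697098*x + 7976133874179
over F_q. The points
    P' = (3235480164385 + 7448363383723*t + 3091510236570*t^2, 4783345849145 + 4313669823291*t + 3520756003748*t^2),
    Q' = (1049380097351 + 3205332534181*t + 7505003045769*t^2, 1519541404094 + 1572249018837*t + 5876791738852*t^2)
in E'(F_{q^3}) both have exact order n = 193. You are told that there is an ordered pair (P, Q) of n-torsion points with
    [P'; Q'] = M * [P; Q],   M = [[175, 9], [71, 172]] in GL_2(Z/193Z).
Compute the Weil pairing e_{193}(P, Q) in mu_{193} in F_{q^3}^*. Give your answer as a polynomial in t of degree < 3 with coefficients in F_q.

5788577349982 + 4771048507865*t + 3259787182166*t^2

Since e_{193}(P,P)=e_{193}(Q,Q)=1 and e_{193}(Q,P)=e_{193}(P,Q)^{-1}, expanding e_{193}(175*P + 9*Q,71*P + 172*Q) leaves e(P,Q)^det(M).
So e_{193}(P,Q) = e_{193}(P',Q')^{105}, since 125*105 = 1 mod 193.
8-bit Miller (11000001) on E'/F_{8023750117063} with a'=2433602697098, b'=7976133874179: accumulate tangent/chord ratios at Q'+S and P'+S'.
Result: e(P',Q') = 4019411060831 + 1859431077858*t + 3286309121358*t^2.
Raise to 105: e(P,Q) = 5788577349982 + 4771048507865*t + 3259787182166*t^2 in mu_{193}.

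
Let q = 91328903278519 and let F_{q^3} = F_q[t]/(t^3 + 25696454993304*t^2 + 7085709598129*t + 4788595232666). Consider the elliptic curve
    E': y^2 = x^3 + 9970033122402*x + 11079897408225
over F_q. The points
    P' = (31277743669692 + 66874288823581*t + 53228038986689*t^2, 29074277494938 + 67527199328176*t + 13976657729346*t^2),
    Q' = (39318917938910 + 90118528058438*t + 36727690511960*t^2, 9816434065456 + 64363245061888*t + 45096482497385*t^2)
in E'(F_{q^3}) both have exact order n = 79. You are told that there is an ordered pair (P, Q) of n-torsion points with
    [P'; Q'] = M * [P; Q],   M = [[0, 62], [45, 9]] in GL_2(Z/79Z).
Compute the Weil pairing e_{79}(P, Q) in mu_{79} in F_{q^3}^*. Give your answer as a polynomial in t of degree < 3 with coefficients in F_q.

Alternating bilinearity on E[79] (values in mu_{79} in F_{91328903278519^3}) gives e(P',Q') = e(P,Q)^det(M).
0*9 - 62*45 = -2790; reduced mod 79: det = 54, inverse 60.
Miller loop for e_{79} over F_{91328903278519^3}: bits of 79 = 1001111; 6 double steps + 4 add steps, l/v at each.
f_P(D_Q)/f_Q(D_P) = 38439001233253 + 13990047285461*t + 86532197037579*t^2.
Finally e_{79}(P,Q) = 2129840163871 + 46675814002019*t + 65537804531273*t^2.

2129840163871 + 46675814002019*t + 65537804531273*t^2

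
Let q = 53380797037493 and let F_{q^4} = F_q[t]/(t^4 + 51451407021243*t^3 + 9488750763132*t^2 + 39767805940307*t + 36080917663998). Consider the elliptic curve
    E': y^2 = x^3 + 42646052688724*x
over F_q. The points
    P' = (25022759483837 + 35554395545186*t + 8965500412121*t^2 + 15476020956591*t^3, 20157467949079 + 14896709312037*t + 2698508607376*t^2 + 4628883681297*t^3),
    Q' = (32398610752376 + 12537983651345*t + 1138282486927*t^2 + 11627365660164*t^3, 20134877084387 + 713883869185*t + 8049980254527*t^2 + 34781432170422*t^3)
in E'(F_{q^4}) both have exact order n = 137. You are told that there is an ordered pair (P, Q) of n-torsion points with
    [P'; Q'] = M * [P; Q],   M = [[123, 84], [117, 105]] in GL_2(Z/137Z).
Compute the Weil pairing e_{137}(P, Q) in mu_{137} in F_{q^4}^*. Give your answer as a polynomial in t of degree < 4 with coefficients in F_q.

22275063210334 + 22149143948336*t + 8884306776835*t^2 + 44756704728195*t^3

e_{137}(aP+bQ,cP+dQ) = e_{137}(P,Q)^(ad-bc); with (a,b,c,d)=(123,84,117,105) this gives the det-137 law.
123*105 - 84*117 = 3087; reduced mod 137: det = 73, inverse 122.
Double-and-add over 10001001: 8-1 doublings, 3-1 additions; each step l_{T,T}/v_{2T} or l_{T,P'}/v at Q'+S for random S.
e_{137}(P',Q') = 19210540117031 + 11852483598496*t + 49517665412515*t^2 + 43704442969983*t^3.
Thus e_{137}(P,Q) = 22275063210334 + 22149143948336*t + 8884306776835*t^2 + 44756704728195*t^3.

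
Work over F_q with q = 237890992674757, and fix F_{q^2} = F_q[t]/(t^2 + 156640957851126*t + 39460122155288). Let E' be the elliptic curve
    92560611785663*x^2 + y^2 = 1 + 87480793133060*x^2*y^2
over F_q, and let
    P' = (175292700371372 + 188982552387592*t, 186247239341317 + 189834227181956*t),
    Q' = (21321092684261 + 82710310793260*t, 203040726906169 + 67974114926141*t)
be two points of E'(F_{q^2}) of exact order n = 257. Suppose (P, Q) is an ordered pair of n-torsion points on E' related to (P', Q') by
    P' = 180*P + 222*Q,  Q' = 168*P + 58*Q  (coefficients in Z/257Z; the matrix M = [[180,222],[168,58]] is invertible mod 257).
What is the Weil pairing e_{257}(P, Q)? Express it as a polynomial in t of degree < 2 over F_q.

160135765036293 + 66816545471025*t

Under M = [[180,222],[168,58]] in GL_2(Z/257), e_{257}(P',Q') = e_{257}(P,Q)^(180*58-222*168 mod 257).
det(M) mod 257 = 129; its inverse in (Z/257)^* is 2 (check: 129*2 mod 257 = 1).
Edwards->Montgomery: u=(1+y)/(1-y), v=u/x -> 200445353515500v^2=u^3+179344019386878u^2+u; then x_W=60742702831840u+228249394715418: y^2=x^3+123578266333348*x+113077166870287.
Double-and-add over 100000001: 9-1 doublings, 2-1 additions; each step l_{T,T}/v_{2T} or l_{T,P'}/v at Q'+S for random S.
Miller gives e_{257}(P',Q') = 22419237886446 + 184908314875355*t in F_{237890992674757^2}.
Hence e(P,Q) = 160135765036293 + 66816545471025*t in F_{237890992674757^2}^*.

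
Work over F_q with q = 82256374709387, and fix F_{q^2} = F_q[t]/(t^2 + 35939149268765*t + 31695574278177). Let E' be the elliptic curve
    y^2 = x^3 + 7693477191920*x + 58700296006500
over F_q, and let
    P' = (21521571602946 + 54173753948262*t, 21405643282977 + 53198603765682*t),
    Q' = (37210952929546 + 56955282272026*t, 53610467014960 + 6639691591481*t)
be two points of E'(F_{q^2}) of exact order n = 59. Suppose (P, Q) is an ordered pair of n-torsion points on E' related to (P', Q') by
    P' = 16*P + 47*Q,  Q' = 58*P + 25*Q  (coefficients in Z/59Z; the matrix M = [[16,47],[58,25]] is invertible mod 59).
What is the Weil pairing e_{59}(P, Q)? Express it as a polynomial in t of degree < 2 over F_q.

24959499352971 + 12286915640246*t

Since e_{59}(P,P)=e_{59}(Q,Q)=1 and e_{59}(Q,P)=e_{59}(P,Q)^{-1}, expanding e_{59}(16*P + 47*Q,58*P + 25*Q) leaves e(P,Q)^det(M).
16*25 - 47*58 = -2326; reduced mod 59: det = 34, inverse 33.
Build f_{59,P'} and f_{59,Q'} via the 6-bit ladder of 59=111011_2; evaluate at shifted divisors; quotient in F_{82256374709387^2}.
e_{59}(P',Q') = 15700551119325 + 25788906252728*t.
Hence e(P,Q) = 24959499352971 + 12286915640246*t in F_{82256374709387^2}^*.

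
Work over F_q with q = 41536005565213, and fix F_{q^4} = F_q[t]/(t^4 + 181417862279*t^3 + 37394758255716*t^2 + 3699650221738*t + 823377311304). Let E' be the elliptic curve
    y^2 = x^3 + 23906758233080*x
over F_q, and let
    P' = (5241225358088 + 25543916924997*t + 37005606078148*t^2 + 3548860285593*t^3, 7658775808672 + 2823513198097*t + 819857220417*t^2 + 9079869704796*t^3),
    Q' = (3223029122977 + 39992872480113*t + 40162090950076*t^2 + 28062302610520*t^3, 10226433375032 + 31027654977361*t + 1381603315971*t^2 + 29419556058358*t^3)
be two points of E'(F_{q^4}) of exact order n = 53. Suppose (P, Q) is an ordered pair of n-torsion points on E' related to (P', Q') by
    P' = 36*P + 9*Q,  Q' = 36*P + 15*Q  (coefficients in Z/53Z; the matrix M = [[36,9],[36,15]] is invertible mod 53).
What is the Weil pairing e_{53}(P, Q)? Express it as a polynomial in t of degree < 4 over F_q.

31388775292255 + 10777014272984*t + 21277127879041*t^2 + 38355026900396*t^3

The 53-Weil pairing on E[53] over F_{41536005565213} is alternating-bilinear: e_{53}(P',Q') = e_{53}(P,Q)^det(M).
det(M) mod 53 = 4; its inverse in (Z/53)^* is 40 (check: 4*40 mod 53 = 1).
6-bit Miller (110101) on E'/F_{41536005565213} with a'=23906758233080, b'=0: accumulate tangent/chord ratios at Q'+S and P'+S'.
f_P(D_Q)/f_Q(D_P) = 22219646542536 + 10935504372962*t + 30449174695578*t^2 + 40967710736540*t^3.
e_{53}(P,Q) = (22219646542536 + 10935504372962*t + 30449174695578*t^2 + 40967710736540*t^3)^{40} = 31388775292255 + 10777014272984*t + 21277127879041*t^2 + 38355026900396*t^3.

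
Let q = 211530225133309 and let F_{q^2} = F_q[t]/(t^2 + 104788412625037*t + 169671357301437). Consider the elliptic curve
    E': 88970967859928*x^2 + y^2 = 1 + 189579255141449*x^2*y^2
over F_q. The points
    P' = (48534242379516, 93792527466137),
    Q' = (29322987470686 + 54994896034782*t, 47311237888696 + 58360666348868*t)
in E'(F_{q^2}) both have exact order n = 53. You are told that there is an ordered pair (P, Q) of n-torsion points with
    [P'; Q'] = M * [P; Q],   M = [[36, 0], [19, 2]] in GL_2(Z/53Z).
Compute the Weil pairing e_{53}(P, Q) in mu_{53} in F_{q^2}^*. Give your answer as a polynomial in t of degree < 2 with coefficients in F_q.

The 53-Weil pairing on E[53] over F_{211530225133309} is alternating-bilinear: e_{53}(P',Q') = e_{53}(P,Q)^det(M).
36*2 - 0*19 = 72; reduced mod 53: det = 19, inverse 14.
Map (x,y)_Ed via u=(1+y)/(1-y), v=(1+y)/((1-y)x) to Montgomery A=142424596596104,B=209292841096420; then to (a',b')=(35125095025976,121892534989605).
6-bit Miller (110101) on E'/F_{211530225133309} with a'=35125095025976, b'=121892534989605: accumulate tangent/chord ratios at Q'+S and P'+S'.
f_P(D_Q)/f_Q(D_P) = 95888773384564 + 9299830077755*t.
e_{53}(P,Q) = (95888773384564 + 9299830077755*t)^{14} = 54928002476702 + 88651275337336*t.

54928002476702 + 88651275337336*t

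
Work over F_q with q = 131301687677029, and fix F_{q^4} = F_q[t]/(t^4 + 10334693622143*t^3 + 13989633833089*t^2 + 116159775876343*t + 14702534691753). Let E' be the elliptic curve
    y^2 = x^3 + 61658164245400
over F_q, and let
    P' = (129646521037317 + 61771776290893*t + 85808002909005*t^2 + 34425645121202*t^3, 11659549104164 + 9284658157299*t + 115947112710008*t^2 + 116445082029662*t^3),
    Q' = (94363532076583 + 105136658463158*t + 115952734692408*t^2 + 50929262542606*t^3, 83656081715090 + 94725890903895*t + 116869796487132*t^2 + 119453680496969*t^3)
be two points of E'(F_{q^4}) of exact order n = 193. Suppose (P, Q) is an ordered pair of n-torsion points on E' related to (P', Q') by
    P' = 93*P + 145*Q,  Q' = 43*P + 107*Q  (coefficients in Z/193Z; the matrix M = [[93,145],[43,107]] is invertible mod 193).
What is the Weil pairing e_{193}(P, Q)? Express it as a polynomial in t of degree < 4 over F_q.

85744382577260 + 105921772988531*t + 121081874511736*t^2 + 62565682728717*t^3

e_{193} is bilinear + alternating on E[193], so e_{193}(93*P + 145*Q, 43*P + 107*Q) = e_{193}(P,Q)^(93*107-145*43).
Inverting 49 mod 193: 130. Thus e_{193}(P,Q) = e(P',Q')^{130}.
Miller loop for e_{193} over F_{131301687677029^4}: bits of 193 = 11000001; 7 double steps + 2 add steps, l/v at each.
Miller gives e_{193}(P',Q') = 91171547970065 + 27023104190846*t + 62138513897145*t^2 + 11393510276423*t^3 in F_{131301687677029^4}.
Finally e_{193}(P,Q) = 85744382577260 + 105921772988531*t + 121081874511736*t^2 + 62565682728717*t^3.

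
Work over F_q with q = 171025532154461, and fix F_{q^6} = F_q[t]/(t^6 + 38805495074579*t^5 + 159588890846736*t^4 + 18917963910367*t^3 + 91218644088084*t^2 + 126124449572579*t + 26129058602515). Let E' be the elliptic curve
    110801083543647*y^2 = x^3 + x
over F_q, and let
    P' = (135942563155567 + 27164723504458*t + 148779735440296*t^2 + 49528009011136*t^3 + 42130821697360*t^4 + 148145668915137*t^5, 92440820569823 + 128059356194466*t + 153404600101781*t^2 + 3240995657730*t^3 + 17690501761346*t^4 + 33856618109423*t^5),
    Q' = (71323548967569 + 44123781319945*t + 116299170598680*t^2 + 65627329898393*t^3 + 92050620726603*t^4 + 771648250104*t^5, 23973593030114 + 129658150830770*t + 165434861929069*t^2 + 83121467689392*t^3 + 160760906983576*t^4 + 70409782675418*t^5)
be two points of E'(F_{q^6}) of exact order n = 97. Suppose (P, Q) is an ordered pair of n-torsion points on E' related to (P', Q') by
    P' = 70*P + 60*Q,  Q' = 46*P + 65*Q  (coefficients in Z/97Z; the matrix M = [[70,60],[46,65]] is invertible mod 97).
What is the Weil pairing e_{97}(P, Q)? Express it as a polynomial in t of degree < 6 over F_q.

41705935383508 + 39296213441155*t + 168996356563087*t^2 + 141892956047400*t^3 + 112443353795470*t^4 + 83281367104293*t^5

Alternating bilinearity on E[97] (values in mu_{97} in F_{171025532154461^6}) gives e(P',Q') = e(P,Q)^det(M).
Hence e(P,Q) = e(P',Q')^{86} where 86 = 44^{-1} mod 97.
Set x_W=68312651093689*u, y_W=68312651093689*v; then E': y_W^2=x_W^3+91116771609909*x_W.
7-bit Miller (1100001) on E'/F_{171025532154461} with a'=91116771609909, b'=0: accumulate tangent/chord ratios at Q'+S and P'+S'.
Result: e(P',Q') = 136174628441559 + 104771294342265*t + 56108736820049*t^2 + 121592922461875*t^3 + 43404302904346*t^4 + 140562130725187*t^5.
(136174628441559 + 104771294342265*t + 56108736820049*t^2 + 121592922461875*t^3 + 43404302904346*t^4 + 140562130725187*t^5)^{86} mod (171025532154461,f) = 41705935383508 + 39296213441155*t + 168996356563087*t^2 + 141892956047400*t^3 + 112443353795470*t^4 + 83281367104293*t^5.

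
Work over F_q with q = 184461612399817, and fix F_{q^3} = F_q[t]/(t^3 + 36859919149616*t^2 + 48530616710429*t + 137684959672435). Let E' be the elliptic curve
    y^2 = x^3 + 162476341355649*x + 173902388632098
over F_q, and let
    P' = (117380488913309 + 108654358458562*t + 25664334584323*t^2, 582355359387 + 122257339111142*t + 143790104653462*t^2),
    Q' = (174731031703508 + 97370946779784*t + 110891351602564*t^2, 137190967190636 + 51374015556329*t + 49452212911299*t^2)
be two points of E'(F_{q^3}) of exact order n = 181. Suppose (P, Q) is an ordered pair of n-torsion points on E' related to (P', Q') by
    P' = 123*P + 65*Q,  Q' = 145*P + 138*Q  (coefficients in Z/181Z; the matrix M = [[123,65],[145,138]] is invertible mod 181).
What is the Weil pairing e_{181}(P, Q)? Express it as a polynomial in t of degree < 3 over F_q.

83272565158481 + 71103290465295*t + 141145751536206*t^2

e_{181}(aP+bQ,cP+dQ) = e_{181}(P,Q)^(ad-bc); with (a,b,c,d)=(123,65,145,138) this gives the det-181 law.
123*138 - 65*145 = 7549; reduced mod 181: det = 128, inverse 140.
Run Miller on y^2=x^3+162476341355649*x+173902388632098 over F_{184461612399817}: ladder 10110101 (8 bits); e = f_P(D_Q)/f_Q(D_P).
The quotient is 104441542649695 + 111713448859726*t + 159914621443211*t^2.
(104441542649695 + 111713448859726*t + 159914621443211*t^2)^{140} mod (184461612399817,f) = 83272565158481 + 71103290465295*t + 141145751536206*t^2.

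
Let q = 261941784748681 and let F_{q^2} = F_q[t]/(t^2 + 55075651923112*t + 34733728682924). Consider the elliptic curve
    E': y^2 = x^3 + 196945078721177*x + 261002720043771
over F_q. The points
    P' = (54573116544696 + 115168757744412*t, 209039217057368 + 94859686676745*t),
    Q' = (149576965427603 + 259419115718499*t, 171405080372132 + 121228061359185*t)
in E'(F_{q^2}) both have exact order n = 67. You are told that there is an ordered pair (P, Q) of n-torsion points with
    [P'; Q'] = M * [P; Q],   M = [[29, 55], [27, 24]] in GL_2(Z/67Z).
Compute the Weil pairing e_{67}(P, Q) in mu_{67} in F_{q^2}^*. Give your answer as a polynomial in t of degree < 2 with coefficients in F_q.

164768116627518 + 96544686630315*t

Under M = [[29,55],[27,24]] in GL_2(Z/67), e_{67}(P',Q') = e_{67}(P,Q)^(29*24-55*27 mod 67).
29*24 - 55*27 = -789; reduced mod 67: det = 15, inverse 9.
Run Miller on y^2=x^3+196945078721177*x+261002720043771 over F_{261941784748681}: ladder 1000011 (7 bits); e = f_P(D_Q)/f_Q(D_P).
Miller gives e_{67}(P',Q') = 55188652087261 + 204399715405419*t in F_{261941784748681^2}.
Finally e_{67}(P,Q) = 164768116627518 + 96544686630315*t.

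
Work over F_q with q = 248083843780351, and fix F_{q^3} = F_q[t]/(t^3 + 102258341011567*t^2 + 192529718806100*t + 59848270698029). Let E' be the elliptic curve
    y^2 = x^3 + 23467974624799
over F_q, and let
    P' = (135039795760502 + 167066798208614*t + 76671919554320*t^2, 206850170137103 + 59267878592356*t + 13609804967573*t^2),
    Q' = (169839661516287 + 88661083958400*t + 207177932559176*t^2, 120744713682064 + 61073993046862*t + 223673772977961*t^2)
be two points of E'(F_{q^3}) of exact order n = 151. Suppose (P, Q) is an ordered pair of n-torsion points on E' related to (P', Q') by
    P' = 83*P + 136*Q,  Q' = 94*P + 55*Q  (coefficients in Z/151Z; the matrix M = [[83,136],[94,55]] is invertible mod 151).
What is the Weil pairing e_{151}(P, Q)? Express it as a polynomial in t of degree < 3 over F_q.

212381886930803 + 225786996448248*t + 134744581618274*t^2

Under M = [[83,136],[94,55]] in GL_2(Z/151), e_{151}(P',Q') = e_{151}(P,Q)^(83*55-136*94 mod 151).
det M = 83*55 - 136*94 = -8219 = 86 (mod 151); 86^{-1} = 72 (mod 151).
n = 151 = (10010111)_2 (8 bits, wt 5); accumulate f_{151,P'}(Q'+S)/f_{151,P'}(S) along the 7-step ladder.
e_{151}(P',Q') = 178994131793642 + 115504923933516*t + 5256285204527*t^2.
Hence e(P,Q) = 212381886930803 + 225786996448248*t + 134744581618274*t^2 in F_{248083843780351^3}^*.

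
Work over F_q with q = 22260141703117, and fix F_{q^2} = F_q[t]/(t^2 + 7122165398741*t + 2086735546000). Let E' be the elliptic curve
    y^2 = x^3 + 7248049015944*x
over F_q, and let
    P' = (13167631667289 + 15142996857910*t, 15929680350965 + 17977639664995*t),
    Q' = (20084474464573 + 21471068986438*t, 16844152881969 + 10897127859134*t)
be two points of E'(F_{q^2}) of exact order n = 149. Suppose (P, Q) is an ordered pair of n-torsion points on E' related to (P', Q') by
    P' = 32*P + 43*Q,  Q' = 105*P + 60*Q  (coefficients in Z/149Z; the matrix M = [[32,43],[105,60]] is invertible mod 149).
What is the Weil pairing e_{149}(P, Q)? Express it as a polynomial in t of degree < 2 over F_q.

2572704090775 + 352821773696*t

The 149-Weil pairing on E[149] over F_{22260141703117} is alternating-bilinear: e_{149}(P',Q') = e_{149}(P,Q)^det(M).
So e_{149}(P,Q) = e_{149}(P',Q')^{12}, since 87*12 = 1 mod 149.
8-bit Miller (10010101) on E'/F_{22260141703117} with a'=7248049015944, b'=0: accumulate tangent/chord ratios at Q'+S and P'+S'.
Result: e(P',Q') = 19661697569068 + 3064417209873*t.
(19661697569068 + 3064417209873*t)^{12} mod (22260141703117,f) = 2572704090775 + 352821773696*t.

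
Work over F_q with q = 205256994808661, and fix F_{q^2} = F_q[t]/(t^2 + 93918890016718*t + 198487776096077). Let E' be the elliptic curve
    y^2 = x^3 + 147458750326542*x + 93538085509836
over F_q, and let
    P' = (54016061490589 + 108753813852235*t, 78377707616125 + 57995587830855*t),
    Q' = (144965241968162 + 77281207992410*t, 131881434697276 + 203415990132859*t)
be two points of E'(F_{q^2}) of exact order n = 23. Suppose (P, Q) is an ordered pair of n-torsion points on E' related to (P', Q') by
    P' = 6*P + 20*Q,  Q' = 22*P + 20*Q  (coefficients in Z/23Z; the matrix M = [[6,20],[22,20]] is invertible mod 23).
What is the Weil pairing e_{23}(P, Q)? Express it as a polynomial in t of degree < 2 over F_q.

111671704096920 + 74476181697495*t

e_{23}(aP+bQ,cP+dQ) = e_{23}(P,Q)^(ad-bc); with (a,b,c,d)=(6,20,22,20) this gives the det-23 law.
det M = 6*20 - 20*22 = -320 = 2 (mod 23); 2^{-1} = 12 (mod 23).
5-bit Miller (10111) on E'/F_{205256994808661} with a'=147458750326542, b'=93538085509836: accumulate tangent/chord ratios at Q'+S and P'+S'.
The quotient is 57081878428895 + 140714911042071*t.
Hence e(P,Q) = 111671704096920 + 74476181697495*t in F_{205256994808661^2}^*.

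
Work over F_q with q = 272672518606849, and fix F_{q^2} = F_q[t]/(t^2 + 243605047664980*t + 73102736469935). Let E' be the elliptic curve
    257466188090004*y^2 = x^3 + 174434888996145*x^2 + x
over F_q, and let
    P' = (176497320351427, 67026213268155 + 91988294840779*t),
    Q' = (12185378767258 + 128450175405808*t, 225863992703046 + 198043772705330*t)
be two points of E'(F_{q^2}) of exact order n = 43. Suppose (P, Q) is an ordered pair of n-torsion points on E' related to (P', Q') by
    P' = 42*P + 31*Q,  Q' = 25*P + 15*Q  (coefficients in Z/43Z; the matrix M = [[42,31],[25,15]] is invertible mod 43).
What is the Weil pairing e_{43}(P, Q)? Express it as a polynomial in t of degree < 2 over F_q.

Under M = [[42,31],[25,15]] in GL_2(Z/43), e_{43}(P',Q') = e_{43}(P,Q)^(42*15-31*25 mod 43).
Inverting 27 mod 43: 8. Thus e_{43}(P,Q) = e(P',Q')^{8}.
Undo Montgomery via alpha=42300015184459, beta=12468329768183: (a',b')=(48317995864427,101009934817934) over F_{272672518606849}.
Build f_{43,P'} and f_{43,Q'} via the 6-bit ladder of 43=101011_2; evaluate at shifted divisors; quotient in F_{272672518606849^2}.
So e_{43}(P',Q') = 128338630149486 + 120080556344674*t.
e_{43}(P,Q) = (128338630149486 + 120080556344674*t)^{8} = 71554815942465 + 103181409691067*t.

71554815942465 + 103181409691067*t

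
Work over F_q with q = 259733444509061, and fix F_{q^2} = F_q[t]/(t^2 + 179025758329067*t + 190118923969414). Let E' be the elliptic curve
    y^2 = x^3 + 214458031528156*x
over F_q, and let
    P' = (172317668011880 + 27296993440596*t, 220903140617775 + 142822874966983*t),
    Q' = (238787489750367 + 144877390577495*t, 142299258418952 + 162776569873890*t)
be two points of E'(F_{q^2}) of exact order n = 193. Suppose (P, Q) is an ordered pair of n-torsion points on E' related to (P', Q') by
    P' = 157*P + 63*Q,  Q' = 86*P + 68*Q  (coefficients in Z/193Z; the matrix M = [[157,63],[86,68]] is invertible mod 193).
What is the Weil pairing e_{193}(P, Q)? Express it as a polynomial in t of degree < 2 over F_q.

Since e_{193}(P,P)=e_{193}(Q,Q)=1 and e_{193}(Q,P)=e_{193}(P,Q)^{-1}, expanding e_{193}(157*P + 63*Q,86*P + 68*Q) leaves e(P,Q)^det(M).
Hence e(P,Q) = e(P',Q')^{115} where 115 = 47^{-1} mod 193.
Run Miller on y^2=x^3+214458031528156*x over F_{259733444509061}: ladder 11000001 (8 bits); e = f_P(D_Q)/f_Q(D_P).
e_{193}(P',Q') = 148416400521505 + 248803755161369*t.
Raise to 115: e(P,Q) = 175430832857966 + 212039398473167*t in mu_{193}.

175430832857966 + 212039398473167*t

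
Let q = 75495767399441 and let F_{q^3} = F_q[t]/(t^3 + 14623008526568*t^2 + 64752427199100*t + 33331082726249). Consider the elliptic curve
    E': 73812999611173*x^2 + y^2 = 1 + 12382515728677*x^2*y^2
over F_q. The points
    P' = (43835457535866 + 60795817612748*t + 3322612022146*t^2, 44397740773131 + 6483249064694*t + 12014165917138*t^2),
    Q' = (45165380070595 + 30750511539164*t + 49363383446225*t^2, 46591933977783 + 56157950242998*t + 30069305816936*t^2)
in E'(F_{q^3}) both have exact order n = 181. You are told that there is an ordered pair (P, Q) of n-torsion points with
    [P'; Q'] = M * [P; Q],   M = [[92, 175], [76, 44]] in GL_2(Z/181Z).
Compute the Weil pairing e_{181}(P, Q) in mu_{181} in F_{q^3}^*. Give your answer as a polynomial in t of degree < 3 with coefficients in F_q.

32684090753979 + 7555738415474*t + 60938194400388*t^2

e_{181}(aP+bQ,cP+dQ) = e_{181}(P,Q)^(ad-bc); with (a,b,c,d)=(92,175,76,44) this gives the det-181 law.
Inverting 160 mod 181: 112. Thus e_{181}(P,Q) = e(P',Q')^{112}.
Edwards a_E,d_E -> Montgomery A=66175677268296,B=43672948645563 -> Weierstrass 56085998001530,0 via alpha=39531175023122,beta=15357620970624.
Miller loop for e_{181} over F_{75495767399441^3}: bits of 181 = 10110101; 7 double steps + 4 add steps, l/v at each.
f_P(D_Q)/f_Q(D_P) = 46672479671842 + 59067334276661*t + 11552631326520*t^2.
Finally e_{181}(P,Q) = 32684090753979 + 7555738415474*t + 60938194400388*t^2.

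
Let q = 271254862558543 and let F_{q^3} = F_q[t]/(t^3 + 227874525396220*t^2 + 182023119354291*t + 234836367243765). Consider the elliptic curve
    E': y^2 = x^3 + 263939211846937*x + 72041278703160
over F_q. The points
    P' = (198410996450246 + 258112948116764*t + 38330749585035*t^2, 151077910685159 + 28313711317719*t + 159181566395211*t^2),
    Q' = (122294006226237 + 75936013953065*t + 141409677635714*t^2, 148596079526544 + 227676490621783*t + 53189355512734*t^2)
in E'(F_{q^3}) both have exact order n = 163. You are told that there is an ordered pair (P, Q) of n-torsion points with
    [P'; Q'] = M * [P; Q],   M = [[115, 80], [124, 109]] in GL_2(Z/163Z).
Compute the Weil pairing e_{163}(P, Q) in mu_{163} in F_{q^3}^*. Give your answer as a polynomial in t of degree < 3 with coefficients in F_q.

248082316303719 + 211017652959708*t + 227733852621481*t^2

e_{163} is bilinear + alternating on E[163], so e_{163}(115*P + 80*Q, 124*P + 109*Q) = e_{163}(P,Q)^(115*109-80*124).
det M = 115*109 - 80*124 = 2615 = 7 (mod 163); 7^{-1} = 70 (mod 163).
Build f_{163,P'} and f_{163,Q'} via the 8-bit ladder of 163=10100011_2; evaluate at shifted divisors; quotient in F_{271254862558543^3}.
f_P(D_Q)/f_Q(D_P) = 214503541031405 + 99068743744031*t + 212516696845490*t^2.
Raise to 70: e(P,Q) = 248082316303719 + 211017652959708*t + 227733852621481*t^2 in mu_{163}.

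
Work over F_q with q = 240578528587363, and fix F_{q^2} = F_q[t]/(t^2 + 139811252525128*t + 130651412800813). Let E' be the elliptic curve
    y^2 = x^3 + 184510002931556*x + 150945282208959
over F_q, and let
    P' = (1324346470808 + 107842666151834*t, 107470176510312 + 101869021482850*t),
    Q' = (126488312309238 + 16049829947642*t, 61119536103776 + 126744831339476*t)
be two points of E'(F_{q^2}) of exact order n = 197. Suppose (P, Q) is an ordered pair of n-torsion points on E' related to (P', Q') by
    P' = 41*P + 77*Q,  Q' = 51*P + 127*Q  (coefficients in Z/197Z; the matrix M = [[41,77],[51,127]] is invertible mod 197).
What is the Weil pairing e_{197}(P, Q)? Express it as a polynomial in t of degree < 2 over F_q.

18256856888916 + 188903349151647*t

e_{197} is bilinear + alternating on E[197], so e_{197}(41*P + 77*Q, 51*P + 127*Q) = e_{197}(P,Q)^(41*127-77*51).
So e_{197}(P,Q) = e_{197}(P',Q')^{195}, since 98*195 = 1 mod 197.
n = 197 = (11000101)_2 (8 bits, wt 4); accumulate f_{197,P'}(Q'+S)/f_{197,P'}(S) along the 7-step ladder.
Miller gives e_{197}(P',Q') = 231010566448038 + 85863528640324*t in F_{240578528587363^2}.
Raise to 195: e(P,Q) = 18256856888916 + 188903349151647*t in mu_{197}.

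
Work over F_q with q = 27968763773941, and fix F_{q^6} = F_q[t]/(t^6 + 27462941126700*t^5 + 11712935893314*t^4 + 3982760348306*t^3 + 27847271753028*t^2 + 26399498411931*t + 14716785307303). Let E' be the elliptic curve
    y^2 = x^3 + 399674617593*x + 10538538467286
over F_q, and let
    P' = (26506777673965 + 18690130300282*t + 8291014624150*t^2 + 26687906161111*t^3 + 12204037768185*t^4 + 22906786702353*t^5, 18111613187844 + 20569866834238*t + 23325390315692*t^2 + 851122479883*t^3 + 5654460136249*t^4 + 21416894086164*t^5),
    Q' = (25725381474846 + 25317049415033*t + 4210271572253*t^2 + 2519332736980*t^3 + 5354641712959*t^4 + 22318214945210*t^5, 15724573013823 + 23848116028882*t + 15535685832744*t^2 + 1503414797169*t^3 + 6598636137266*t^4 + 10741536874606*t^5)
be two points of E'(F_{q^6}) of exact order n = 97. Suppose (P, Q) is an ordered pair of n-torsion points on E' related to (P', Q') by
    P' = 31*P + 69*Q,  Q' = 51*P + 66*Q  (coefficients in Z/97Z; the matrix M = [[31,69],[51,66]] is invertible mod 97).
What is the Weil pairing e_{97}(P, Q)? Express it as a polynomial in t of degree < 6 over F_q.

Since e_{97}(P,P)=e_{97}(Q,Q)=1 and e_{97}(Q,P)=e_{97}(P,Q)^{-1}, expanding e_{97}(31*P + 69*Q,51*P + 66*Q) leaves e(P,Q)^det(M).
Hence e(P,Q) = e(P',Q')^{70} where 70 = 79^{-1} mod 97.
7-bit Miller (1100001) on E'/F_{27968763773941} with a'=399674617593, b'=10538538467286: accumulate tangent/chord ratios at Q'+S and P'+S'.
f_P(D_Q)/f_Q(D_P) = 24355489579786 + 5289973500581*t + 2396375528552*t^2 + 8449654288836*t^3 + 25030671050860*t^4 + 22546143497921*t^5.
Finally e_{97}(P,Q) = 8038176547649 + 22187060996316*t + 12911928933080*t^2 + 22942148816553*t^3 + 22998753079114*t^4 + 14452466553293*t^5.

8038176547649 + 22187060996316*t + 12911928933080*t^2 + 22942148816553*t^3 + 22998753079114*t^4 + 14452466553293*t^5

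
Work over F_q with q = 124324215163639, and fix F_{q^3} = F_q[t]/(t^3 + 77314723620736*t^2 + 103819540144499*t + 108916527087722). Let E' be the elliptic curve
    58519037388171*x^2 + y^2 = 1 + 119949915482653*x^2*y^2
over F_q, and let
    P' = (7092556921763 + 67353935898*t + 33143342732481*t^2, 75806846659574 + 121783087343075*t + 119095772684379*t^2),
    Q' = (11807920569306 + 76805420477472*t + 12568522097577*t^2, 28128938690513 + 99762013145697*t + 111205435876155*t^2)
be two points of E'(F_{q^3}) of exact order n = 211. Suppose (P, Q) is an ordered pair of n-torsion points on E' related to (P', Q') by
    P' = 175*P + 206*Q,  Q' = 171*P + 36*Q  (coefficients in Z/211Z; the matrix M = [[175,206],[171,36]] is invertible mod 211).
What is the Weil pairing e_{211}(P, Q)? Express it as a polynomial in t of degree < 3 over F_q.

107235740086915 + 48885865367863*t + 47889289141254*t^2

e_{211}(aP+bQ,cP+dQ) = e_{211}(P,Q)^(ad-bc); with (a,b,c,d)=(175,206,171,36) this gives the det-211 law.
Inverting 192 mod 211: 111. Thus e_{211}(P,Q) = e(P',Q')^{111}.
Map (x,y)_Ed via u=(1+y)/(1-y), v=(1+y)/((1-y)x) to Montgomery A=39465380113123,B=83665928639066; then to (a',b')=(120400086262640,39641357476673).
8-bit Miller (11010011) on E'/F_{124324215163639} with a'=120400086262640, b'=39641357476673: accumulate tangent/chord ratios at Q'+S and P'+S'.
f_P(D_Q)/f_Q(D_P) = 76071214707750 + 124168079229991*t + 115976990643420*t^2.
Finally e_{211}(P,Q) = 107235740086915 + 48885865367863*t + 47889289141254*t^2.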